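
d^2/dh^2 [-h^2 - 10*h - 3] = -2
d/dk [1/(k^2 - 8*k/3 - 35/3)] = 6*(4 - 3*k)/(-3*k^2 + 8*k + 35)^2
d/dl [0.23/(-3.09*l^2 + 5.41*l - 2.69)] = (1.4214*l - 1.2443)/(3.09*l^2 - 5.41*l + 2.69)^2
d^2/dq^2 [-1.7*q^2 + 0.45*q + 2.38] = -3.40000000000000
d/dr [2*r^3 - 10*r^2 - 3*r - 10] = 6*r^2 - 20*r - 3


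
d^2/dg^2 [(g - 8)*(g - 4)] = 2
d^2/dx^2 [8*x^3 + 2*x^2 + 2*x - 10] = 48*x + 4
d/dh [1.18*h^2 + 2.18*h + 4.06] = 2.36*h + 2.18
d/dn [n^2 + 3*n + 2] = 2*n + 3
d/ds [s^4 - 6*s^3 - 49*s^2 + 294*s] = 4*s^3 - 18*s^2 - 98*s + 294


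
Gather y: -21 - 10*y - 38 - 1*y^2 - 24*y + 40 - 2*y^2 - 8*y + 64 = -3*y^2 - 42*y + 45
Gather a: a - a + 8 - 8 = 0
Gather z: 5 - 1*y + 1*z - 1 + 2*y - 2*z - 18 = y - z - 14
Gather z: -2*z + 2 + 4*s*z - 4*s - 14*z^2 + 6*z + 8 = -4*s - 14*z^2 + z*(4*s + 4) + 10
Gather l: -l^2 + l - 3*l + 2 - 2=-l^2 - 2*l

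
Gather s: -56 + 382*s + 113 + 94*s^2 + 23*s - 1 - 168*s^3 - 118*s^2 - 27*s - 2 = -168*s^3 - 24*s^2 + 378*s + 54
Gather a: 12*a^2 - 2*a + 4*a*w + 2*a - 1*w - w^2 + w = 12*a^2 + 4*a*w - w^2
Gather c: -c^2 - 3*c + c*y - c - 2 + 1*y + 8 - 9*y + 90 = -c^2 + c*(y - 4) - 8*y + 96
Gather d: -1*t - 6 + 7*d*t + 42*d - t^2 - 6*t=d*(7*t + 42) - t^2 - 7*t - 6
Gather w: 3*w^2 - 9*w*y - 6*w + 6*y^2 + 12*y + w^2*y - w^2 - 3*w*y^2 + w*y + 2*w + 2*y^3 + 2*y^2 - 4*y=w^2*(y + 2) + w*(-3*y^2 - 8*y - 4) + 2*y^3 + 8*y^2 + 8*y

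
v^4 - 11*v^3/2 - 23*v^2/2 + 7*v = v*(v - 7)*(v - 1/2)*(v + 2)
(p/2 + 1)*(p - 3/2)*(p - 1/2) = p^3/2 - 13*p/8 + 3/4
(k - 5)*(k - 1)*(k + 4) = k^3 - 2*k^2 - 19*k + 20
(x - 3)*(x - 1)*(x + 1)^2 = x^4 - 2*x^3 - 4*x^2 + 2*x + 3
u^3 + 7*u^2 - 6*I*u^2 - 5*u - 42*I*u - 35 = (u + 7)*(u - 5*I)*(u - I)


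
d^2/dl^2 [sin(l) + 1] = -sin(l)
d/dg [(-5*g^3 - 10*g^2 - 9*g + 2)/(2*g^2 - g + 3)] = (-10*g^4 + 10*g^3 - 17*g^2 - 68*g - 25)/(4*g^4 - 4*g^3 + 13*g^2 - 6*g + 9)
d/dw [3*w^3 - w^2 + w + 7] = 9*w^2 - 2*w + 1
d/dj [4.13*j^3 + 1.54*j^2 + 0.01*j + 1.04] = 12.39*j^2 + 3.08*j + 0.01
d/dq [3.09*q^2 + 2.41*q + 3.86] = 6.18*q + 2.41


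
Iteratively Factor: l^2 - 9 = (l + 3)*(l - 3)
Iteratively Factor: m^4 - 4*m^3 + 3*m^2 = (m)*(m^3 - 4*m^2 + 3*m) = m^2*(m^2 - 4*m + 3) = m^2*(m - 1)*(m - 3)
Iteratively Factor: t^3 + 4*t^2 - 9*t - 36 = (t + 3)*(t^2 + t - 12) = (t + 3)*(t + 4)*(t - 3)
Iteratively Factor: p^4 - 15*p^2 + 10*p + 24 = (p + 4)*(p^3 - 4*p^2 + p + 6) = (p - 2)*(p + 4)*(p^2 - 2*p - 3) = (p - 2)*(p + 1)*(p + 4)*(p - 3)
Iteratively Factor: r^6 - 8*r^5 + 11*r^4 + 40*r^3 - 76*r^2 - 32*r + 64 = (r - 1)*(r^5 - 7*r^4 + 4*r^3 + 44*r^2 - 32*r - 64) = (r - 4)*(r - 1)*(r^4 - 3*r^3 - 8*r^2 + 12*r + 16) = (r - 4)*(r - 2)*(r - 1)*(r^3 - r^2 - 10*r - 8) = (r - 4)*(r - 2)*(r - 1)*(r + 1)*(r^2 - 2*r - 8) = (r - 4)*(r - 2)*(r - 1)*(r + 1)*(r + 2)*(r - 4)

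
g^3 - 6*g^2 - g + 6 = (g - 6)*(g - 1)*(g + 1)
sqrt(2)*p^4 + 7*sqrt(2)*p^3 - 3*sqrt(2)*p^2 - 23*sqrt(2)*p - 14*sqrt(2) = (p - 2)*(p + 1)*(p + 7)*(sqrt(2)*p + sqrt(2))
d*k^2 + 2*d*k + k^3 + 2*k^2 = k*(d + k)*(k + 2)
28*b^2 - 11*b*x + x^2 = (-7*b + x)*(-4*b + x)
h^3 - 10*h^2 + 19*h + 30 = (h - 6)*(h - 5)*(h + 1)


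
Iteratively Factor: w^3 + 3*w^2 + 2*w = (w + 2)*(w^2 + w) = w*(w + 2)*(w + 1)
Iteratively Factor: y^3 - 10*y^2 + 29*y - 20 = (y - 5)*(y^2 - 5*y + 4) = (y - 5)*(y - 1)*(y - 4)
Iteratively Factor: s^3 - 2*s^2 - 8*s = (s + 2)*(s^2 - 4*s) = (s - 4)*(s + 2)*(s)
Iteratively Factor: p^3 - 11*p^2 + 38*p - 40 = (p - 5)*(p^2 - 6*p + 8) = (p - 5)*(p - 4)*(p - 2)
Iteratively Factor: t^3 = (t)*(t^2) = t^2*(t)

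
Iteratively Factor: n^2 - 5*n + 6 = (n - 2)*(n - 3)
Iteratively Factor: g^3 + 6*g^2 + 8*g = (g + 2)*(g^2 + 4*g) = g*(g + 2)*(g + 4)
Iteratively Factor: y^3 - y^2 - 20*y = (y - 5)*(y^2 + 4*y) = (y - 5)*(y + 4)*(y)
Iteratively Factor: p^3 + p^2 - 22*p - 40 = (p + 4)*(p^2 - 3*p - 10) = (p + 2)*(p + 4)*(p - 5)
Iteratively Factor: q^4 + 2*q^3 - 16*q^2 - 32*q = (q + 4)*(q^3 - 2*q^2 - 8*q) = (q + 2)*(q + 4)*(q^2 - 4*q) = (q - 4)*(q + 2)*(q + 4)*(q)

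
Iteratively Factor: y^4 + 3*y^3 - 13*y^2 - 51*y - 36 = (y + 1)*(y^3 + 2*y^2 - 15*y - 36) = (y + 1)*(y + 3)*(y^2 - y - 12) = (y + 1)*(y + 3)^2*(y - 4)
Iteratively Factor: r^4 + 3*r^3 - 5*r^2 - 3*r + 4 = (r - 1)*(r^3 + 4*r^2 - r - 4) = (r - 1)^2*(r^2 + 5*r + 4) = (r - 1)^2*(r + 1)*(r + 4)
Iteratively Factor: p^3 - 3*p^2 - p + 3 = (p - 1)*(p^2 - 2*p - 3) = (p - 3)*(p - 1)*(p + 1)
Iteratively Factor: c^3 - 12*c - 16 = (c - 4)*(c^2 + 4*c + 4) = (c - 4)*(c + 2)*(c + 2)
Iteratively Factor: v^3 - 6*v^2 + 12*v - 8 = (v - 2)*(v^2 - 4*v + 4) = (v - 2)^2*(v - 2)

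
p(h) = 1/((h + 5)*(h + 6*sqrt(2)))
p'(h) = -1/((h + 5)*(h + 6*sqrt(2))^2) - 1/((h + 5)^2*(h + 6*sqrt(2))) = -(2*h + 5 + 6*sqrt(2))/((h + 5)^2*(h + 6*sqrt(2))^2)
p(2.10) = 0.01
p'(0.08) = -0.00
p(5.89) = 0.01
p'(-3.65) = -0.15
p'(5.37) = 0.00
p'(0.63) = -0.00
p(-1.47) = 0.04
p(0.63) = 0.02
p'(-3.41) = -0.10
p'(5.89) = 0.00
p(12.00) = 0.00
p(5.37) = 0.01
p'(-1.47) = -0.02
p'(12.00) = 0.00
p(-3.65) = 0.15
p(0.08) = 0.02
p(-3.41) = 0.12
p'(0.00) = -0.00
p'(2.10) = 0.00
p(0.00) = 0.02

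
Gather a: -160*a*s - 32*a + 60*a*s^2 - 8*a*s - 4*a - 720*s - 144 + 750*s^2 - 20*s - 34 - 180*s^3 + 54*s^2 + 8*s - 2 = a*(60*s^2 - 168*s - 36) - 180*s^3 + 804*s^2 - 732*s - 180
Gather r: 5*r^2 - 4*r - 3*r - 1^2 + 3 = 5*r^2 - 7*r + 2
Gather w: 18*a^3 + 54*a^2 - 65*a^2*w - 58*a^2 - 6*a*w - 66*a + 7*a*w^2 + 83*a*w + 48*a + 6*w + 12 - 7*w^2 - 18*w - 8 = 18*a^3 - 4*a^2 - 18*a + w^2*(7*a - 7) + w*(-65*a^2 + 77*a - 12) + 4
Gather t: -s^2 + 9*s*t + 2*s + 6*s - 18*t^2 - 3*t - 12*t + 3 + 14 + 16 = -s^2 + 8*s - 18*t^2 + t*(9*s - 15) + 33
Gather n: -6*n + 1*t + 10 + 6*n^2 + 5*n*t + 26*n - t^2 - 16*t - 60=6*n^2 + n*(5*t + 20) - t^2 - 15*t - 50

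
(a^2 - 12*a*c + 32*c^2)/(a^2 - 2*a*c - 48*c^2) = (a - 4*c)/(a + 6*c)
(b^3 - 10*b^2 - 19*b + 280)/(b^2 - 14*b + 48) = (b^2 - 2*b - 35)/(b - 6)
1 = 1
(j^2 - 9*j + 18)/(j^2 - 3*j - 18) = (j - 3)/(j + 3)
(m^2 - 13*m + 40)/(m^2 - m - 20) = (m - 8)/(m + 4)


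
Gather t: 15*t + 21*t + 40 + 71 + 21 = 36*t + 132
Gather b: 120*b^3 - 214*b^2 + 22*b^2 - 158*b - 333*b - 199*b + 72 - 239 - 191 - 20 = 120*b^3 - 192*b^2 - 690*b - 378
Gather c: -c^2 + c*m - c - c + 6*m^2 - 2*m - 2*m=-c^2 + c*(m - 2) + 6*m^2 - 4*m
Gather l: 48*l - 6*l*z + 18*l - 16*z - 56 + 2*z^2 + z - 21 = l*(66 - 6*z) + 2*z^2 - 15*z - 77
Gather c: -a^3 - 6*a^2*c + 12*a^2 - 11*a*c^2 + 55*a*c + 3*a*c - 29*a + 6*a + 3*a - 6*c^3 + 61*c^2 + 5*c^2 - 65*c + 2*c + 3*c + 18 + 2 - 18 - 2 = -a^3 + 12*a^2 - 20*a - 6*c^3 + c^2*(66 - 11*a) + c*(-6*a^2 + 58*a - 60)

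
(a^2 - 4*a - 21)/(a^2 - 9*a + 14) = (a + 3)/(a - 2)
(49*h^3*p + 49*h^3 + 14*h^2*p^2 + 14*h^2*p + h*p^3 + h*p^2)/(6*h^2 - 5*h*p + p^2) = h*(49*h^2*p + 49*h^2 + 14*h*p^2 + 14*h*p + p^3 + p^2)/(6*h^2 - 5*h*p + p^2)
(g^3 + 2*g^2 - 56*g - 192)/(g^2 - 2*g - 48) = g + 4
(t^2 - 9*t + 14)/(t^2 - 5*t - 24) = (-t^2 + 9*t - 14)/(-t^2 + 5*t + 24)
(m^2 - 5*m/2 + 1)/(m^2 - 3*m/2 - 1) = (2*m - 1)/(2*m + 1)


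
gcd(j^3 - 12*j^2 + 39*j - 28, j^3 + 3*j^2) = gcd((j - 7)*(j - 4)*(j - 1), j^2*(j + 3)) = 1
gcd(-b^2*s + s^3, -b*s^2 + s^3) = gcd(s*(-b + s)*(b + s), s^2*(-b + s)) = -b*s + s^2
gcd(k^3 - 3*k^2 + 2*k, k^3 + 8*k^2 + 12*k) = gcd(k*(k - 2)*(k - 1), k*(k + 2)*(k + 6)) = k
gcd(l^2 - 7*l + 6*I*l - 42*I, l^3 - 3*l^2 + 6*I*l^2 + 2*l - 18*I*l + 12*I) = l + 6*I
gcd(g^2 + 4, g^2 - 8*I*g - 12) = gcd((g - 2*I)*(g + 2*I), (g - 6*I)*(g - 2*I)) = g - 2*I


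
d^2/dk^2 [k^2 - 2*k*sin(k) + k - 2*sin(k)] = 2*k*sin(k) + 2*sin(k) - 4*cos(k) + 2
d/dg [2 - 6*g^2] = -12*g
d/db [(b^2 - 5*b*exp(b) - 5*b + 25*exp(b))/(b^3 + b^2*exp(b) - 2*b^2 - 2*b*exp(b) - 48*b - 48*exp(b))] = ((b^2 - 5*b*exp(b) - 5*b + 25*exp(b))*(-b^2*exp(b) - 3*b^2 + 4*b + 50*exp(b) + 48) + (5*b*exp(b) - 2*b - 20*exp(b) + 5)*(-b^3 - b^2*exp(b) + 2*b^2 + 2*b*exp(b) + 48*b + 48*exp(b)))/(-b^3 - b^2*exp(b) + 2*b^2 + 2*b*exp(b) + 48*b + 48*exp(b))^2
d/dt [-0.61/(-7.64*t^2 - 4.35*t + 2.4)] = (-9.3208*t - 2.6535)/(7.64*t^2 + 4.35*t - 2.4)^2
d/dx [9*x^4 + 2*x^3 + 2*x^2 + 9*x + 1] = 36*x^3 + 6*x^2 + 4*x + 9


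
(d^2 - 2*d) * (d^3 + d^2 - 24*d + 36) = d^5 - d^4 - 26*d^3 + 84*d^2 - 72*d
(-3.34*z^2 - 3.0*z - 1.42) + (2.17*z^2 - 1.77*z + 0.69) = -1.17*z^2 - 4.77*z - 0.73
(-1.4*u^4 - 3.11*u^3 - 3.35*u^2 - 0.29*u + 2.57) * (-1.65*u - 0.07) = 2.31*u^5 + 5.2295*u^4 + 5.7452*u^3 + 0.713*u^2 - 4.2202*u - 0.1799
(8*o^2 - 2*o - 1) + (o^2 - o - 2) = 9*o^2 - 3*o - 3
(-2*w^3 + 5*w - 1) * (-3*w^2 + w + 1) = 6*w^5 - 2*w^4 - 17*w^3 + 8*w^2 + 4*w - 1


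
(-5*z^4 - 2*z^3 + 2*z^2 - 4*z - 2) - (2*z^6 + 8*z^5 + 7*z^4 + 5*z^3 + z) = -2*z^6 - 8*z^5 - 12*z^4 - 7*z^3 + 2*z^2 - 5*z - 2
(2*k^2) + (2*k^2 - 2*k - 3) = 4*k^2 - 2*k - 3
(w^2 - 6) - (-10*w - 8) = w^2 + 10*w + 2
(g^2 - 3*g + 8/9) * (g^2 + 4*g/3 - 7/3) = g^4 - 5*g^3/3 - 49*g^2/9 + 221*g/27 - 56/27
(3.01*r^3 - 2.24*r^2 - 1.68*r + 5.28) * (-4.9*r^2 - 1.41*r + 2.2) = -14.749*r^5 + 6.7319*r^4 + 18.0124*r^3 - 28.4312*r^2 - 11.1408*r + 11.616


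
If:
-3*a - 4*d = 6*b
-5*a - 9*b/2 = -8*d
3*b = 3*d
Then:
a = 0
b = 0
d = 0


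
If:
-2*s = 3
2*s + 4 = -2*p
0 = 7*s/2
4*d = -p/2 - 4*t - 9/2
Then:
No Solution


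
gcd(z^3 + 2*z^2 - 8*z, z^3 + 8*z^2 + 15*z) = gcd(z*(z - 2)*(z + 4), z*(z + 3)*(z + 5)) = z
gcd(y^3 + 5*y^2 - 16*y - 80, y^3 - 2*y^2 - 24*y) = y + 4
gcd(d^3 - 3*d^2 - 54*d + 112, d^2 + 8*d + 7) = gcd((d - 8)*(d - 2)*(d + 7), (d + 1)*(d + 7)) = d + 7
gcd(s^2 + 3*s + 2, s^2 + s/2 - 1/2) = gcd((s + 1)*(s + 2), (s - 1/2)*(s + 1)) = s + 1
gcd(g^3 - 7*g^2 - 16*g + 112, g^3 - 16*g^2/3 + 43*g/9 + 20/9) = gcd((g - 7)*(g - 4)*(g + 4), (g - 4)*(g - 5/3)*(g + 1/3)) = g - 4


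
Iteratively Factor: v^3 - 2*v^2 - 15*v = (v + 3)*(v^2 - 5*v) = v*(v + 3)*(v - 5)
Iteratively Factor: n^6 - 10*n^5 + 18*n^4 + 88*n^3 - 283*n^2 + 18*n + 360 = (n - 4)*(n^5 - 6*n^4 - 6*n^3 + 64*n^2 - 27*n - 90) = (n - 5)*(n - 4)*(n^4 - n^3 - 11*n^2 + 9*n + 18) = (n - 5)*(n - 4)*(n + 3)*(n^3 - 4*n^2 + n + 6) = (n - 5)*(n - 4)*(n - 3)*(n + 3)*(n^2 - n - 2) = (n - 5)*(n - 4)*(n - 3)*(n + 1)*(n + 3)*(n - 2)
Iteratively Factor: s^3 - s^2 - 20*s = (s - 5)*(s^2 + 4*s) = s*(s - 5)*(s + 4)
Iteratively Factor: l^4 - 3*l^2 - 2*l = (l + 1)*(l^3 - l^2 - 2*l) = l*(l + 1)*(l^2 - l - 2) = l*(l - 2)*(l + 1)*(l + 1)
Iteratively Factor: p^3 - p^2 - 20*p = (p + 4)*(p^2 - 5*p) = (p - 5)*(p + 4)*(p)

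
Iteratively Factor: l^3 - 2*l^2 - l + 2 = (l - 2)*(l^2 - 1) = (l - 2)*(l + 1)*(l - 1)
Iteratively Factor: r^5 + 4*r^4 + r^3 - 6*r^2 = (r + 2)*(r^4 + 2*r^3 - 3*r^2) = r*(r + 2)*(r^3 + 2*r^2 - 3*r) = r*(r - 1)*(r + 2)*(r^2 + 3*r) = r*(r - 1)*(r + 2)*(r + 3)*(r)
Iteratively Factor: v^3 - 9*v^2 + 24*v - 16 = (v - 1)*(v^2 - 8*v + 16) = (v - 4)*(v - 1)*(v - 4)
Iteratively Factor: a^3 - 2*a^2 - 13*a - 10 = (a - 5)*(a^2 + 3*a + 2) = (a - 5)*(a + 1)*(a + 2)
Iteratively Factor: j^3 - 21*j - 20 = (j - 5)*(j^2 + 5*j + 4) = (j - 5)*(j + 4)*(j + 1)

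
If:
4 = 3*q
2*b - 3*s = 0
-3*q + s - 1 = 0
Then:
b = 15/2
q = 4/3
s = 5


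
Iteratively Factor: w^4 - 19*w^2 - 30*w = (w + 2)*(w^3 - 2*w^2 - 15*w) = w*(w + 2)*(w^2 - 2*w - 15) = w*(w - 5)*(w + 2)*(w + 3)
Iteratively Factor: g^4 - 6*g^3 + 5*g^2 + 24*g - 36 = (g - 2)*(g^3 - 4*g^2 - 3*g + 18) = (g - 2)*(g + 2)*(g^2 - 6*g + 9) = (g - 3)*(g - 2)*(g + 2)*(g - 3)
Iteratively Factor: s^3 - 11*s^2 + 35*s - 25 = (s - 5)*(s^2 - 6*s + 5) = (s - 5)^2*(s - 1)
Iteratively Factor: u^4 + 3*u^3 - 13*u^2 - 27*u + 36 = (u + 4)*(u^3 - u^2 - 9*u + 9) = (u - 3)*(u + 4)*(u^2 + 2*u - 3) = (u - 3)*(u + 3)*(u + 4)*(u - 1)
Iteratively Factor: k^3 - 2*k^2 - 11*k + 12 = (k - 4)*(k^2 + 2*k - 3) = (k - 4)*(k - 1)*(k + 3)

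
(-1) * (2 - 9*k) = 9*k - 2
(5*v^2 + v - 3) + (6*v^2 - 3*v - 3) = 11*v^2 - 2*v - 6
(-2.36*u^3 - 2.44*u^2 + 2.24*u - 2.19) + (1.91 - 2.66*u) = -2.36*u^3 - 2.44*u^2 - 0.42*u - 0.28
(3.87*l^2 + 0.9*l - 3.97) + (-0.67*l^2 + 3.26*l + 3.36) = 3.2*l^2 + 4.16*l - 0.61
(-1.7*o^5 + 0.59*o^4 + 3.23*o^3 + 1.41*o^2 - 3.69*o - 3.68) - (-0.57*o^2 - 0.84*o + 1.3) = -1.7*o^5 + 0.59*o^4 + 3.23*o^3 + 1.98*o^2 - 2.85*o - 4.98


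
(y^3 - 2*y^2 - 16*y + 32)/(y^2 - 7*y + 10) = (y^2 - 16)/(y - 5)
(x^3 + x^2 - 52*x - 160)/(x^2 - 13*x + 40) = (x^2 + 9*x + 20)/(x - 5)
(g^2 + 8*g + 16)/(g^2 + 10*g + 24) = (g + 4)/(g + 6)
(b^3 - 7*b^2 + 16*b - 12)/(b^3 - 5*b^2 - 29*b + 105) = (b^2 - 4*b + 4)/(b^2 - 2*b - 35)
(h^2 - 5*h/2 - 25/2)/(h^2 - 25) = (h + 5/2)/(h + 5)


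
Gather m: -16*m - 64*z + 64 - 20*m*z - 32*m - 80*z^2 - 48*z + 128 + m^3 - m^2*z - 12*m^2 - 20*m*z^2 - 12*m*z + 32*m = m^3 + m^2*(-z - 12) + m*(-20*z^2 - 32*z - 16) - 80*z^2 - 112*z + 192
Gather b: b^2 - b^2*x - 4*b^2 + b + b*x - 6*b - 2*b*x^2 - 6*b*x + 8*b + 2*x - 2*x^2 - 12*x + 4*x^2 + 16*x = b^2*(-x - 3) + b*(-2*x^2 - 5*x + 3) + 2*x^2 + 6*x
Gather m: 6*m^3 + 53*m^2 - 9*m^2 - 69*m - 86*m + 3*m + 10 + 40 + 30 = 6*m^3 + 44*m^2 - 152*m + 80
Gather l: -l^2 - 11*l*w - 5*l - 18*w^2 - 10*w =-l^2 + l*(-11*w - 5) - 18*w^2 - 10*w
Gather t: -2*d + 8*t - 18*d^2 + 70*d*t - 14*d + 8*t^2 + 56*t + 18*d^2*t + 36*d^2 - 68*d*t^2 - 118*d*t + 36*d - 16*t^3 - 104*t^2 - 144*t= 18*d^2 + 20*d - 16*t^3 + t^2*(-68*d - 96) + t*(18*d^2 - 48*d - 80)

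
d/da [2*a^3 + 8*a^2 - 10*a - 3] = 6*a^2 + 16*a - 10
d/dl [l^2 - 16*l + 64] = 2*l - 16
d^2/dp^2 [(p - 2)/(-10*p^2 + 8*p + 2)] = (4*(p - 2)*(5*p - 2)^2 + (15*p - 14)*(-5*p^2 + 4*p + 1))/(-5*p^2 + 4*p + 1)^3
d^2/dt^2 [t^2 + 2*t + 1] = 2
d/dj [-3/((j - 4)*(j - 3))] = 3*(2*j - 7)/((j - 4)^2*(j - 3)^2)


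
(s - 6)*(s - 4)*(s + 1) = s^3 - 9*s^2 + 14*s + 24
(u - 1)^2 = u^2 - 2*u + 1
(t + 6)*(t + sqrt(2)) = t^2 + sqrt(2)*t + 6*t + 6*sqrt(2)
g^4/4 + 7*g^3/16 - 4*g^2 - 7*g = g*(g/4 + 1)*(g - 4)*(g + 7/4)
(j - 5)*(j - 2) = j^2 - 7*j + 10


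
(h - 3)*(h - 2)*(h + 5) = h^3 - 19*h + 30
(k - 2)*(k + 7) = k^2 + 5*k - 14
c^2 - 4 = (c - 2)*(c + 2)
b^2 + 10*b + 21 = (b + 3)*(b + 7)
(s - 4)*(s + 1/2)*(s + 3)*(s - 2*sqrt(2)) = s^4 - 2*sqrt(2)*s^3 - s^3/2 - 25*s^2/2 + sqrt(2)*s^2 - 6*s + 25*sqrt(2)*s + 12*sqrt(2)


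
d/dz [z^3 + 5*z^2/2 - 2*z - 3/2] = 3*z^2 + 5*z - 2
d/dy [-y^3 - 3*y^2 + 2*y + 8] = -3*y^2 - 6*y + 2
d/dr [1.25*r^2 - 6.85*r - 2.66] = 2.5*r - 6.85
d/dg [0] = 0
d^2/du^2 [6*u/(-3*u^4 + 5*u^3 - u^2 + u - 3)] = 12*(-u*(12*u^3 - 15*u^2 + 2*u - 1)^2 + (12*u^3 - 15*u^2 + u*(18*u^2 - 15*u + 1) + 2*u - 1)*(3*u^4 - 5*u^3 + u^2 - u + 3))/(3*u^4 - 5*u^3 + u^2 - u + 3)^3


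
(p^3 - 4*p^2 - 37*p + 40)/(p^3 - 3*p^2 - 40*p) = (p - 1)/p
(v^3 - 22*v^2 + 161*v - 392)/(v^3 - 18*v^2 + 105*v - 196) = (v - 8)/(v - 4)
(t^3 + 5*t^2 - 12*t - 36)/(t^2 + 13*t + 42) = (t^2 - t - 6)/(t + 7)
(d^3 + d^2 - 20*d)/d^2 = d + 1 - 20/d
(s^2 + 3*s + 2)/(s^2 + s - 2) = (s + 1)/(s - 1)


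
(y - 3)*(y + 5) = y^2 + 2*y - 15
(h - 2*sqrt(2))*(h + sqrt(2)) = h^2 - sqrt(2)*h - 4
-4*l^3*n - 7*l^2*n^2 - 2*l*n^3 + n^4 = n*(-4*l + n)*(l + n)^2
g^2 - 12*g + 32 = (g - 8)*(g - 4)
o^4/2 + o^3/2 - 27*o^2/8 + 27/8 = (o/2 + 1/2)*(o - 3/2)^2*(o + 3)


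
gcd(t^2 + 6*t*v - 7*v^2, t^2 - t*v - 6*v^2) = 1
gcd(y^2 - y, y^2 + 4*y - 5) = y - 1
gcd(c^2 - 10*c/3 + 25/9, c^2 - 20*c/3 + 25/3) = c - 5/3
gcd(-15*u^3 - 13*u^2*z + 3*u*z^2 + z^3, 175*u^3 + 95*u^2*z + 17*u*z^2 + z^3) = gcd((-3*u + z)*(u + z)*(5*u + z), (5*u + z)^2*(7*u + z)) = 5*u + z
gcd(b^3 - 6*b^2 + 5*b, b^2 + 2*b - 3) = b - 1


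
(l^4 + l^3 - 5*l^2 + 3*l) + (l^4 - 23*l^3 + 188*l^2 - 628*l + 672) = 2*l^4 - 22*l^3 + 183*l^2 - 625*l + 672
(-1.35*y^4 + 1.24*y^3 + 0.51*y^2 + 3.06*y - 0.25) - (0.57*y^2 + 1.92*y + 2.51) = -1.35*y^4 + 1.24*y^3 - 0.0599999999999999*y^2 + 1.14*y - 2.76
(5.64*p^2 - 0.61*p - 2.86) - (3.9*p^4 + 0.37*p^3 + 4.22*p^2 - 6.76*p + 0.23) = -3.9*p^4 - 0.37*p^3 + 1.42*p^2 + 6.15*p - 3.09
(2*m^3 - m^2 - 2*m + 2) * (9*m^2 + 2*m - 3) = 18*m^5 - 5*m^4 - 26*m^3 + 17*m^2 + 10*m - 6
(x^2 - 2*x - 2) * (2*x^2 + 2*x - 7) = 2*x^4 - 2*x^3 - 15*x^2 + 10*x + 14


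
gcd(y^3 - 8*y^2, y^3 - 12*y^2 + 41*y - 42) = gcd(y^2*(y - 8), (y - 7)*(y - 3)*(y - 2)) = 1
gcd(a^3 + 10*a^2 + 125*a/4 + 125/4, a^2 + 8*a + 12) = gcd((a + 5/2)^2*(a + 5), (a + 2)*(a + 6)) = 1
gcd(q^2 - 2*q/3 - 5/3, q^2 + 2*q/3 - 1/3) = q + 1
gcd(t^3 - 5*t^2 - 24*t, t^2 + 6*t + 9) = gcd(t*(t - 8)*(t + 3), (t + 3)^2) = t + 3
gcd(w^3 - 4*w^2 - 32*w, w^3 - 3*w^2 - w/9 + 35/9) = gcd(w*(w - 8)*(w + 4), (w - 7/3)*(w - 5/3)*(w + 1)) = 1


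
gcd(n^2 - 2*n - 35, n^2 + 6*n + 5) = n + 5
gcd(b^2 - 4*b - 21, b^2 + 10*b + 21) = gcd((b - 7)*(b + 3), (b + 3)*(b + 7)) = b + 3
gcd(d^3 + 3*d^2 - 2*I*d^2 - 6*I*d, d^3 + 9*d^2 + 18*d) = d^2 + 3*d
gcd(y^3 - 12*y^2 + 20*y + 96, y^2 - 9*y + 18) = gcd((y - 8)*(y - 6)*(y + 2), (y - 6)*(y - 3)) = y - 6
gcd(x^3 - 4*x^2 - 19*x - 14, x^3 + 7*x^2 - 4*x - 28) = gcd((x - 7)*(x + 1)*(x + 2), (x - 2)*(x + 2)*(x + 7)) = x + 2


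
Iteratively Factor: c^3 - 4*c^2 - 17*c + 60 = (c + 4)*(c^2 - 8*c + 15) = (c - 5)*(c + 4)*(c - 3)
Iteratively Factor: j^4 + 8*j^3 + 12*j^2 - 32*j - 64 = (j - 2)*(j^3 + 10*j^2 + 32*j + 32) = (j - 2)*(j + 4)*(j^2 + 6*j + 8) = (j - 2)*(j + 2)*(j + 4)*(j + 4)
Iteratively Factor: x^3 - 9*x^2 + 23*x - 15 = (x - 3)*(x^2 - 6*x + 5) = (x - 5)*(x - 3)*(x - 1)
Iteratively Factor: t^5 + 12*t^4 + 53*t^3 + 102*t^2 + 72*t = (t)*(t^4 + 12*t^3 + 53*t^2 + 102*t + 72) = t*(t + 3)*(t^3 + 9*t^2 + 26*t + 24) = t*(t + 3)*(t + 4)*(t^2 + 5*t + 6) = t*(t + 3)^2*(t + 4)*(t + 2)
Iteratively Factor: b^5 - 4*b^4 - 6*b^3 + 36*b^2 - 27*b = (b)*(b^4 - 4*b^3 - 6*b^2 + 36*b - 27) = b*(b - 1)*(b^3 - 3*b^2 - 9*b + 27) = b*(b - 3)*(b - 1)*(b^2 - 9) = b*(b - 3)^2*(b - 1)*(b + 3)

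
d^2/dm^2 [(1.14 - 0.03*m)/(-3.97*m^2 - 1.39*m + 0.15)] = ((8.9682 - 0.7146*m)*(3.97*m^2 + 1.39*m - 0.15) + (0.03*m - 1.14)*(7.94*m + 1.39)*(15.88*m + 2.78))/(3.97*m^2 + 1.39*m - 0.15)^3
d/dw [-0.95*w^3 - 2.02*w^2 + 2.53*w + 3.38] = -2.85*w^2 - 4.04*w + 2.53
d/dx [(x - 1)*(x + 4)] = 2*x + 3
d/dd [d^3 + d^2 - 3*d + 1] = 3*d^2 + 2*d - 3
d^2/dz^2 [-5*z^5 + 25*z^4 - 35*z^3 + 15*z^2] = -100*z^3 + 300*z^2 - 210*z + 30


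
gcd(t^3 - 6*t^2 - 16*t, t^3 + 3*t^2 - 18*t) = t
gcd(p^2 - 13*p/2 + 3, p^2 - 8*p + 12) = p - 6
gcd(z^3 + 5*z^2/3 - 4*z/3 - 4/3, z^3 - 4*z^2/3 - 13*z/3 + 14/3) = z^2 + z - 2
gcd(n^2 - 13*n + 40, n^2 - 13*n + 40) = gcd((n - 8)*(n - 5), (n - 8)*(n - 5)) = n^2 - 13*n + 40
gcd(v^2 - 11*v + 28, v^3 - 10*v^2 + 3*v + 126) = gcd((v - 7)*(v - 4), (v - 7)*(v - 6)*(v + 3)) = v - 7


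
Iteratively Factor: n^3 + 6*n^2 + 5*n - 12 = (n + 3)*(n^2 + 3*n - 4) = (n - 1)*(n + 3)*(n + 4)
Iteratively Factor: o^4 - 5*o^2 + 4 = (o + 1)*(o^3 - o^2 - 4*o + 4) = (o - 1)*(o + 1)*(o^2 - 4) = (o - 2)*(o - 1)*(o + 1)*(o + 2)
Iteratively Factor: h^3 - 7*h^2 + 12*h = (h - 3)*(h^2 - 4*h) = h*(h - 3)*(h - 4)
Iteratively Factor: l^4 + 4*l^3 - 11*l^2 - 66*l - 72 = (l + 3)*(l^3 + l^2 - 14*l - 24) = (l + 2)*(l + 3)*(l^2 - l - 12) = (l + 2)*(l + 3)^2*(l - 4)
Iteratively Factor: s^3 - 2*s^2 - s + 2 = (s - 1)*(s^2 - s - 2) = (s - 1)*(s + 1)*(s - 2)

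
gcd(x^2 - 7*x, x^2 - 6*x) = x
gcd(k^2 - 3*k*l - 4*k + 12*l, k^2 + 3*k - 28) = k - 4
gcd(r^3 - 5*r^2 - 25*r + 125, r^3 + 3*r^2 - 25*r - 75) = r^2 - 25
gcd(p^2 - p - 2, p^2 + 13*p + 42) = 1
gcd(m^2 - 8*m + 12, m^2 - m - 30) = m - 6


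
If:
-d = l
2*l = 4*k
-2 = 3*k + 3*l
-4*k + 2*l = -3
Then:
No Solution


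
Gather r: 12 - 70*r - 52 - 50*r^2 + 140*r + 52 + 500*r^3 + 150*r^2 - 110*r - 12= 500*r^3 + 100*r^2 - 40*r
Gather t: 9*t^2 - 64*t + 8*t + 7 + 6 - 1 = 9*t^2 - 56*t + 12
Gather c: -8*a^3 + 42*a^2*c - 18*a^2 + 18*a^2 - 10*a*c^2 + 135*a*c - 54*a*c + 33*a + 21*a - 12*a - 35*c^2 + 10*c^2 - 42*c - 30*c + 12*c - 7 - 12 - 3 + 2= -8*a^3 + 42*a + c^2*(-10*a - 25) + c*(42*a^2 + 81*a - 60) - 20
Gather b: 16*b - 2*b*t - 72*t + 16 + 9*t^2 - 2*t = b*(16 - 2*t) + 9*t^2 - 74*t + 16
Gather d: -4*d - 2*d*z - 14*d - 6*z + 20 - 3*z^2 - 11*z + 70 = d*(-2*z - 18) - 3*z^2 - 17*z + 90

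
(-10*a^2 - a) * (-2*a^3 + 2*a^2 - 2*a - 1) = 20*a^5 - 18*a^4 + 18*a^3 + 12*a^2 + a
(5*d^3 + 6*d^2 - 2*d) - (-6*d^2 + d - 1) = 5*d^3 + 12*d^2 - 3*d + 1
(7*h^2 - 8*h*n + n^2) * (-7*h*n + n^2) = -49*h^3*n + 63*h^2*n^2 - 15*h*n^3 + n^4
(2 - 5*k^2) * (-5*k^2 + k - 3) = 25*k^4 - 5*k^3 + 5*k^2 + 2*k - 6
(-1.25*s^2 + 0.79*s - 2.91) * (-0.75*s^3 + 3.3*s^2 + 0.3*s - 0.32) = 0.9375*s^5 - 4.7175*s^4 + 4.4145*s^3 - 8.966*s^2 - 1.1258*s + 0.9312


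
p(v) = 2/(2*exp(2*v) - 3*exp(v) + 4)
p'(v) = 2*(-4*exp(2*v) + 3*exp(v))/(2*exp(2*v) - 3*exp(v) + 4)^2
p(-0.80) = 0.65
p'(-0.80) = 0.12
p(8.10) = 0.00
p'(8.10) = -0.00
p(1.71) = 0.04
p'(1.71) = -0.09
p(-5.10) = 0.50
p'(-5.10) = 0.00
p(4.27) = 0.00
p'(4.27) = -0.00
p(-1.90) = 0.56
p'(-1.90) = 0.06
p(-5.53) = 0.50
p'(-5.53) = 0.00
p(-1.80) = 0.56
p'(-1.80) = 0.06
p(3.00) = 0.00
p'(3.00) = -0.00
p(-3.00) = 0.52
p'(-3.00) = 0.02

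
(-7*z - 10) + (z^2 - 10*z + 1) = z^2 - 17*z - 9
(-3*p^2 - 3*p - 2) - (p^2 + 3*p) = -4*p^2 - 6*p - 2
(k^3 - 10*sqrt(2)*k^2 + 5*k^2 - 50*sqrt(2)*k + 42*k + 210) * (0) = 0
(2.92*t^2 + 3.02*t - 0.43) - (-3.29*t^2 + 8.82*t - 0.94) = 6.21*t^2 - 5.8*t + 0.51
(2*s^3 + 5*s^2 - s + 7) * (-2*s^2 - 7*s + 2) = -4*s^5 - 24*s^4 - 29*s^3 + 3*s^2 - 51*s + 14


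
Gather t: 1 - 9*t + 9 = 10 - 9*t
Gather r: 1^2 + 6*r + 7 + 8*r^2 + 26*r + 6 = 8*r^2 + 32*r + 14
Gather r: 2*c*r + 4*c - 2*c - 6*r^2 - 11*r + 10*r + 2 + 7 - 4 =2*c - 6*r^2 + r*(2*c - 1) + 5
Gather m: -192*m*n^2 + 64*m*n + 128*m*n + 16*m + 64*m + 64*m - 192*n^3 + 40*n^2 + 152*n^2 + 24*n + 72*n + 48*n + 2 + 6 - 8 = m*(-192*n^2 + 192*n + 144) - 192*n^3 + 192*n^2 + 144*n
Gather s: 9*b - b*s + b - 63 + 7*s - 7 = 10*b + s*(7 - b) - 70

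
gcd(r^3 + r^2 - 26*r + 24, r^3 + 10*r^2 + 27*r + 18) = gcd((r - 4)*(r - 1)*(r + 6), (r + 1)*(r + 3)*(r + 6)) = r + 6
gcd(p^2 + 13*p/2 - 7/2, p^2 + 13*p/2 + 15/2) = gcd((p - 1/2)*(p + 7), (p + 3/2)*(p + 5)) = 1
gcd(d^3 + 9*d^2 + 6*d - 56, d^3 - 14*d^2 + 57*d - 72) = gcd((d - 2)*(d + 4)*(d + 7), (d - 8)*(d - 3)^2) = 1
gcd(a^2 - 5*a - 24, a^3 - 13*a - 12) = a + 3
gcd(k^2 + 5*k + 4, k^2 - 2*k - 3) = k + 1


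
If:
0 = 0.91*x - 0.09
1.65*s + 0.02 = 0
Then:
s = -0.01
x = 0.10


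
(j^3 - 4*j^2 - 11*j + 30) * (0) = 0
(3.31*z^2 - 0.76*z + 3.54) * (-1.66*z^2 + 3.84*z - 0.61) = -5.4946*z^4 + 13.972*z^3 - 10.8139*z^2 + 14.0572*z - 2.1594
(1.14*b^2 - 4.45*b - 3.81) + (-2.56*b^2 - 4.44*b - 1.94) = -1.42*b^2 - 8.89*b - 5.75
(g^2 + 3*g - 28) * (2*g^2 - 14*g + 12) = 2*g^4 - 8*g^3 - 86*g^2 + 428*g - 336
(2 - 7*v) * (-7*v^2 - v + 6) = 49*v^3 - 7*v^2 - 44*v + 12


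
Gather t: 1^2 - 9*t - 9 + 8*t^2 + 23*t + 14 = 8*t^2 + 14*t + 6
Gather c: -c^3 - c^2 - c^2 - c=-c^3 - 2*c^2 - c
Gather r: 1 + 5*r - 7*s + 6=5*r - 7*s + 7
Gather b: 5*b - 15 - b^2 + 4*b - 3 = -b^2 + 9*b - 18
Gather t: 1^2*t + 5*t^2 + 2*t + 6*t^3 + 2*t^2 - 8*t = 6*t^3 + 7*t^2 - 5*t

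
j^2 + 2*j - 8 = (j - 2)*(j + 4)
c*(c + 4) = c^2 + 4*c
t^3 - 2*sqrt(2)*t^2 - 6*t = t*(t - 3*sqrt(2))*(t + sqrt(2))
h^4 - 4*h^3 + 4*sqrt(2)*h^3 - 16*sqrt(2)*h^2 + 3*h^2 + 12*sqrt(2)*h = h*(h - 3)*(h - 1)*(h + 4*sqrt(2))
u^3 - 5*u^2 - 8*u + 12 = (u - 6)*(u - 1)*(u + 2)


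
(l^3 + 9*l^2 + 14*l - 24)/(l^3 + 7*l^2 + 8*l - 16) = (l + 6)/(l + 4)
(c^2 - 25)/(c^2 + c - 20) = (c - 5)/(c - 4)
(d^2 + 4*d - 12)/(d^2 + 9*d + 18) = (d - 2)/(d + 3)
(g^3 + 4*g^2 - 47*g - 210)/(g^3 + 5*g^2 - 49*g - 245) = (g + 6)/(g + 7)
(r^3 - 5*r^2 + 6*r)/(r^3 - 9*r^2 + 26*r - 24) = r/(r - 4)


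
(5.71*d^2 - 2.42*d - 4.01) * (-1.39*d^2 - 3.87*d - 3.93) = -7.9369*d^4 - 18.7339*d^3 - 7.501*d^2 + 25.0293*d + 15.7593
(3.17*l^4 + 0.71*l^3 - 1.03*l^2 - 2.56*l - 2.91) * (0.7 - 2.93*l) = -9.2881*l^5 + 0.1387*l^4 + 3.5149*l^3 + 6.7798*l^2 + 6.7343*l - 2.037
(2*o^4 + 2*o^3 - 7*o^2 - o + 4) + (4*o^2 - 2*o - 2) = 2*o^4 + 2*o^3 - 3*o^2 - 3*o + 2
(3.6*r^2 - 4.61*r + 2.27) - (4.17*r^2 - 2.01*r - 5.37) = -0.57*r^2 - 2.6*r + 7.64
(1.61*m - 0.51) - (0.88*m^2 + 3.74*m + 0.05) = -0.88*m^2 - 2.13*m - 0.56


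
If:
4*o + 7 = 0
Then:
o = -7/4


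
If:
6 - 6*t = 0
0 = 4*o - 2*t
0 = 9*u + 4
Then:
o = 1/2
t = 1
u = -4/9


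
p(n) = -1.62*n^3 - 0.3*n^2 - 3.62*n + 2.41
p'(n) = -4.86*n^2 - 0.6*n - 3.62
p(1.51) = -9.32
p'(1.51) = -15.61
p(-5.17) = 236.97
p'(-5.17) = -130.42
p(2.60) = -37.50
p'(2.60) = -38.03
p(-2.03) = 22.07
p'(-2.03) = -22.43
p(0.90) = -2.27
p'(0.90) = -8.10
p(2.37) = -29.42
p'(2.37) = -32.34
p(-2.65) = 40.04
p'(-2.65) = -36.16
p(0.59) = -0.16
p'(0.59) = -5.67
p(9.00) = -1235.45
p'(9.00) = -402.68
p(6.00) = -380.03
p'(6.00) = -182.18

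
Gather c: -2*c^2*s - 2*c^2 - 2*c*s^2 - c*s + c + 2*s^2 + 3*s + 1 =c^2*(-2*s - 2) + c*(-2*s^2 - s + 1) + 2*s^2 + 3*s + 1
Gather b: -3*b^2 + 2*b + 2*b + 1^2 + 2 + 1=-3*b^2 + 4*b + 4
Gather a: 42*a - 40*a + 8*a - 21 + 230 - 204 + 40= 10*a + 45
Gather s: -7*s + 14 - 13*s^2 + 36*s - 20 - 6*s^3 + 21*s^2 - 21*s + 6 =-6*s^3 + 8*s^2 + 8*s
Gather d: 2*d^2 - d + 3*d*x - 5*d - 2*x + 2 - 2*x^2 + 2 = 2*d^2 + d*(3*x - 6) - 2*x^2 - 2*x + 4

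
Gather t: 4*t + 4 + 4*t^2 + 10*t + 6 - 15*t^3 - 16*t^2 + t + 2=-15*t^3 - 12*t^2 + 15*t + 12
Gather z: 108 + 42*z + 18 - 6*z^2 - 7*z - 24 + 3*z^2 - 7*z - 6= -3*z^2 + 28*z + 96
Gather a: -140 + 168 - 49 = -21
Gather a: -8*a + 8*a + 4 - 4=0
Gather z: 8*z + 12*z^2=12*z^2 + 8*z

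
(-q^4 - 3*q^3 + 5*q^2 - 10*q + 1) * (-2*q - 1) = 2*q^5 + 7*q^4 - 7*q^3 + 15*q^2 + 8*q - 1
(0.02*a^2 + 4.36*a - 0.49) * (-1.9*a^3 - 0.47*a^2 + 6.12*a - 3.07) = -0.038*a^5 - 8.2934*a^4 - 0.9958*a^3 + 26.8521*a^2 - 16.384*a + 1.5043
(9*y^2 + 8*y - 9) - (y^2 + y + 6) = 8*y^2 + 7*y - 15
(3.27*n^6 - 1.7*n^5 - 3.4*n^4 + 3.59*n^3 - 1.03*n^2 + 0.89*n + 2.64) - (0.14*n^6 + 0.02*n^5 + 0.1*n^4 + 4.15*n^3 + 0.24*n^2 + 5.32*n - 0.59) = 3.13*n^6 - 1.72*n^5 - 3.5*n^4 - 0.56*n^3 - 1.27*n^2 - 4.43*n + 3.23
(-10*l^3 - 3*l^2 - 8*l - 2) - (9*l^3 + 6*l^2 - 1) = -19*l^3 - 9*l^2 - 8*l - 1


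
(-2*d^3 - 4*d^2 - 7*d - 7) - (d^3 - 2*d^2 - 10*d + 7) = -3*d^3 - 2*d^2 + 3*d - 14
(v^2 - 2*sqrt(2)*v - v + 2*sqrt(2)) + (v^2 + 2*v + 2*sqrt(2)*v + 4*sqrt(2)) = 2*v^2 + v + 6*sqrt(2)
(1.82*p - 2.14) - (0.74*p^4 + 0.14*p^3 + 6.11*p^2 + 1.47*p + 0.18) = -0.74*p^4 - 0.14*p^3 - 6.11*p^2 + 0.35*p - 2.32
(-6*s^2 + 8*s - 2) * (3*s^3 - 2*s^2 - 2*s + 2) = -18*s^5 + 36*s^4 - 10*s^3 - 24*s^2 + 20*s - 4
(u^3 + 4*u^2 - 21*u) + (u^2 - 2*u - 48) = u^3 + 5*u^2 - 23*u - 48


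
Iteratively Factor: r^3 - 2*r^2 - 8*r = (r + 2)*(r^2 - 4*r) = r*(r + 2)*(r - 4)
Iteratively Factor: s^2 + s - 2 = (s - 1)*(s + 2)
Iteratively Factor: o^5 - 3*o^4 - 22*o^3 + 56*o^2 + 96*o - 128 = (o - 1)*(o^4 - 2*o^3 - 24*o^2 + 32*o + 128) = (o - 1)*(o + 4)*(o^3 - 6*o^2 + 32) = (o - 4)*(o - 1)*(o + 4)*(o^2 - 2*o - 8) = (o - 4)^2*(o - 1)*(o + 4)*(o + 2)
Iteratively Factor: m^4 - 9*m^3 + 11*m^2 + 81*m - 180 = (m - 5)*(m^3 - 4*m^2 - 9*m + 36) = (m - 5)*(m - 3)*(m^2 - m - 12) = (m - 5)*(m - 4)*(m - 3)*(m + 3)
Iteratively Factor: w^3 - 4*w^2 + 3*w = (w)*(w^2 - 4*w + 3) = w*(w - 3)*(w - 1)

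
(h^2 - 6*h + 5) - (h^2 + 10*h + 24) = -16*h - 19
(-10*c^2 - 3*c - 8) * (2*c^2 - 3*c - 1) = -20*c^4 + 24*c^3 + 3*c^2 + 27*c + 8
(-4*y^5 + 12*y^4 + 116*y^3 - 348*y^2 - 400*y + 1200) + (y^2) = -4*y^5 + 12*y^4 + 116*y^3 - 347*y^2 - 400*y + 1200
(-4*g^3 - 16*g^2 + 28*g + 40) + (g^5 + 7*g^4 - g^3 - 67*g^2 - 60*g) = g^5 + 7*g^4 - 5*g^3 - 83*g^2 - 32*g + 40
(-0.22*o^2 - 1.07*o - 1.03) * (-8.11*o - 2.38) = 1.7842*o^3 + 9.2013*o^2 + 10.8999*o + 2.4514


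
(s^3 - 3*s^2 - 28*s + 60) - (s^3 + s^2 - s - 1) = -4*s^2 - 27*s + 61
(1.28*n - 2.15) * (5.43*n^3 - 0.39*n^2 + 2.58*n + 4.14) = 6.9504*n^4 - 12.1737*n^3 + 4.1409*n^2 - 0.2478*n - 8.901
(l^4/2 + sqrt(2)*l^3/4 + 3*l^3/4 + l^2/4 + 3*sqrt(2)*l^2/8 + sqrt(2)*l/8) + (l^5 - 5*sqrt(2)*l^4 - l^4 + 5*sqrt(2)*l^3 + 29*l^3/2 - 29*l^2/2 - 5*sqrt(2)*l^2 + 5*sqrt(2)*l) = l^5 - 5*sqrt(2)*l^4 - l^4/2 + 21*sqrt(2)*l^3/4 + 61*l^3/4 - 57*l^2/4 - 37*sqrt(2)*l^2/8 + 41*sqrt(2)*l/8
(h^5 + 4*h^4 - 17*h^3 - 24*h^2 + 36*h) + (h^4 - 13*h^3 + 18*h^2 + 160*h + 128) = h^5 + 5*h^4 - 30*h^3 - 6*h^2 + 196*h + 128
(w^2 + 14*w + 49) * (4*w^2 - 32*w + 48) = 4*w^4 + 24*w^3 - 204*w^2 - 896*w + 2352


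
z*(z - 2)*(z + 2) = z^3 - 4*z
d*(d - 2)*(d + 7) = d^3 + 5*d^2 - 14*d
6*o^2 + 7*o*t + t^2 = (o + t)*(6*o + t)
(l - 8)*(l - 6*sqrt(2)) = l^2 - 6*sqrt(2)*l - 8*l + 48*sqrt(2)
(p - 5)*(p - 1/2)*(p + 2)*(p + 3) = p^4 - p^3/2 - 19*p^2 - 41*p/2 + 15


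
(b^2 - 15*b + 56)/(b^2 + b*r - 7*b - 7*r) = (b - 8)/(b + r)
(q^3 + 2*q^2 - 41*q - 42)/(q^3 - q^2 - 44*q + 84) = (q + 1)/(q - 2)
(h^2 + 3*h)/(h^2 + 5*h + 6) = h/(h + 2)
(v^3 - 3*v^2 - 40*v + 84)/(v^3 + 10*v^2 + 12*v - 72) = (v - 7)/(v + 6)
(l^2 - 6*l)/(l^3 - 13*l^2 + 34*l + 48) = l/(l^2 - 7*l - 8)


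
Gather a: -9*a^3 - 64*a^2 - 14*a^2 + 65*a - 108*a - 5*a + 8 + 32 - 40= -9*a^3 - 78*a^2 - 48*a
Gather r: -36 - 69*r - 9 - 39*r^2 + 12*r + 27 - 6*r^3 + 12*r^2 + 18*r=-6*r^3 - 27*r^2 - 39*r - 18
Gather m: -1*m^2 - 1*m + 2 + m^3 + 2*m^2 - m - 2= m^3 + m^2 - 2*m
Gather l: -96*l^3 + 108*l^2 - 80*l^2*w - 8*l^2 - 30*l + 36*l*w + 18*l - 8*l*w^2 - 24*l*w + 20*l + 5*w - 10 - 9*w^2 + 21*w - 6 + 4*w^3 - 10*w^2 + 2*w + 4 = -96*l^3 + l^2*(100 - 80*w) + l*(-8*w^2 + 12*w + 8) + 4*w^3 - 19*w^2 + 28*w - 12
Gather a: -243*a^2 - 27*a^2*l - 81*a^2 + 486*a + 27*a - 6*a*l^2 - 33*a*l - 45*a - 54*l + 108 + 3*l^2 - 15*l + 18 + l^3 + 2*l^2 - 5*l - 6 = a^2*(-27*l - 324) + a*(-6*l^2 - 33*l + 468) + l^3 + 5*l^2 - 74*l + 120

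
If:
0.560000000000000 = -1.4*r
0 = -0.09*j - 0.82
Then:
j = -9.11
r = -0.40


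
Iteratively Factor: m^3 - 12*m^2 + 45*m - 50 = (m - 5)*(m^2 - 7*m + 10) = (m - 5)*(m - 2)*(m - 5)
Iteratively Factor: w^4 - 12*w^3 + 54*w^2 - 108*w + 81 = (w - 3)*(w^3 - 9*w^2 + 27*w - 27) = (w - 3)^2*(w^2 - 6*w + 9) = (w - 3)^3*(w - 3)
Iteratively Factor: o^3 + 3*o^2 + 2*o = (o + 2)*(o^2 + o) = (o + 1)*(o + 2)*(o)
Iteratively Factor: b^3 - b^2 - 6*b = (b - 3)*(b^2 + 2*b) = b*(b - 3)*(b + 2)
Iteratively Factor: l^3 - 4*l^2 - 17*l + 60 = (l - 3)*(l^2 - l - 20) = (l - 5)*(l - 3)*(l + 4)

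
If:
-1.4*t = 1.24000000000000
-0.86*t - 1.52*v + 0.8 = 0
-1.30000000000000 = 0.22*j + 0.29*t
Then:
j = -4.74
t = -0.89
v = 1.03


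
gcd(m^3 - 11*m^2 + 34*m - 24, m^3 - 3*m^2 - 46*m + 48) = m - 1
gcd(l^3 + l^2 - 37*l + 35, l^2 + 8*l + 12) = 1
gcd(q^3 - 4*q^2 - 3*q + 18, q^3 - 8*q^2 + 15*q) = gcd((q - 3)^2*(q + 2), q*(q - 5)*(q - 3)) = q - 3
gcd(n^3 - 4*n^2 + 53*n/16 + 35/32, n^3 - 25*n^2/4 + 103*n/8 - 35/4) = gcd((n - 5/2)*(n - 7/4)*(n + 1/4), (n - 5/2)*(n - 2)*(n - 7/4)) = n^2 - 17*n/4 + 35/8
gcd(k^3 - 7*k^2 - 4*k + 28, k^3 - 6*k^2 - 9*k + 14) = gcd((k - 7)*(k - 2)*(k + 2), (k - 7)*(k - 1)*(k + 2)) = k^2 - 5*k - 14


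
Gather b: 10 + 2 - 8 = 4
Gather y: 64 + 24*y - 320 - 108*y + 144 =-84*y - 112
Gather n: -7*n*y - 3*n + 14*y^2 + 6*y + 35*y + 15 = n*(-7*y - 3) + 14*y^2 + 41*y + 15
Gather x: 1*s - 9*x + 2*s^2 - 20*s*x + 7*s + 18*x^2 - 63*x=2*s^2 + 8*s + 18*x^2 + x*(-20*s - 72)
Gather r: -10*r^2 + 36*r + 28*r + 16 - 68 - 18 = -10*r^2 + 64*r - 70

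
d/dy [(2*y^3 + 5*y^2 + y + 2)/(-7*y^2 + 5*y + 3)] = (-14*y^4 + 20*y^3 + 50*y^2 + 58*y - 7)/(49*y^4 - 70*y^3 - 17*y^2 + 30*y + 9)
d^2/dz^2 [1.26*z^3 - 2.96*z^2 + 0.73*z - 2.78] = 7.56*z - 5.92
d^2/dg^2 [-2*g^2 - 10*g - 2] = -4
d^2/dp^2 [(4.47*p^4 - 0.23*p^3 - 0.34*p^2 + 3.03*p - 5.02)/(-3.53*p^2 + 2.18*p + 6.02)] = (-111.400446*p^6 + 206.390628*p^5 + 442.481724000001*p^4 - 996.918674*p^3 - 1507.150956*p^2 - 568.109604*p + 365.242608)/(43.986977*p^6 - 81.494286*p^5 - 174.715938*p^4 + 267.597616*p^3 + 297.957492*p^2 - 237.012216*p - 218.167208)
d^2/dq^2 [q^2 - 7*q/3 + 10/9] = 2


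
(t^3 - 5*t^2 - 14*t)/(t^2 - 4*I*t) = (t^2 - 5*t - 14)/(t - 4*I)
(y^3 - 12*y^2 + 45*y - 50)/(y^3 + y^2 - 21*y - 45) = (y^2 - 7*y + 10)/(y^2 + 6*y + 9)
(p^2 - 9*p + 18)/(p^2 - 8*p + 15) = (p - 6)/(p - 5)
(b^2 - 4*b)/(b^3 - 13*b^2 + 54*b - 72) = b/(b^2 - 9*b + 18)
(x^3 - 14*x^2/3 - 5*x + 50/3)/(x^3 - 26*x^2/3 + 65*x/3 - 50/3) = (x + 2)/(x - 2)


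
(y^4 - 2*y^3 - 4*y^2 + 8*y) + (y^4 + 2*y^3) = 2*y^4 - 4*y^2 + 8*y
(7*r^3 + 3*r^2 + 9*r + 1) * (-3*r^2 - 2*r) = -21*r^5 - 23*r^4 - 33*r^3 - 21*r^2 - 2*r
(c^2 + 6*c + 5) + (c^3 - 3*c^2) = c^3 - 2*c^2 + 6*c + 5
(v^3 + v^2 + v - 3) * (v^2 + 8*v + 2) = v^5 + 9*v^4 + 11*v^3 + 7*v^2 - 22*v - 6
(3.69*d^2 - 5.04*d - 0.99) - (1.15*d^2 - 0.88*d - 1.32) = 2.54*d^2 - 4.16*d + 0.33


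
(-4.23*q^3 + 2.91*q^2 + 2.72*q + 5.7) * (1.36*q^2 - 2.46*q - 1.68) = -5.7528*q^5 + 14.3634*q^4 + 3.647*q^3 - 3.828*q^2 - 18.5916*q - 9.576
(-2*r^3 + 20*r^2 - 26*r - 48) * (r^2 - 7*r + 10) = -2*r^5 + 34*r^4 - 186*r^3 + 334*r^2 + 76*r - 480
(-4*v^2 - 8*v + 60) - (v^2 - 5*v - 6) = -5*v^2 - 3*v + 66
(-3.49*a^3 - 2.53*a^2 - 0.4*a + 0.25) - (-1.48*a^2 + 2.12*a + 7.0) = -3.49*a^3 - 1.05*a^2 - 2.52*a - 6.75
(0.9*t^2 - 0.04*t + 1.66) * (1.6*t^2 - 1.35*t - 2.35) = 1.44*t^4 - 1.279*t^3 + 0.595*t^2 - 2.147*t - 3.901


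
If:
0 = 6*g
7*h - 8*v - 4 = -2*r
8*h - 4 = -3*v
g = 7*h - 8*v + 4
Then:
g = 0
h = 4/17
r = 4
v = 12/17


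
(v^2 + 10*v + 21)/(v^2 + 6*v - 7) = (v + 3)/(v - 1)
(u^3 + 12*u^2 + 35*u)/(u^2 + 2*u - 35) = u*(u + 5)/(u - 5)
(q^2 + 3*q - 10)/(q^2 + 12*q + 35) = (q - 2)/(q + 7)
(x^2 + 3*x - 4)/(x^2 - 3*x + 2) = (x + 4)/(x - 2)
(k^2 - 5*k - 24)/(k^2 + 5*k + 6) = (k - 8)/(k + 2)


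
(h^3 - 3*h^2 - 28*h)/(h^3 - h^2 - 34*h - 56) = h/(h + 2)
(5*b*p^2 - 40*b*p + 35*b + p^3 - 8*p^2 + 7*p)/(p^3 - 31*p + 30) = (5*b*p - 35*b + p^2 - 7*p)/(p^2 + p - 30)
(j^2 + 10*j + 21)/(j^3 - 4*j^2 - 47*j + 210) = (j + 3)/(j^2 - 11*j + 30)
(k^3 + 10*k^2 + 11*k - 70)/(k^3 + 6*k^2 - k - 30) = (k + 7)/(k + 3)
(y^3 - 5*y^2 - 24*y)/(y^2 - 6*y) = (y^2 - 5*y - 24)/(y - 6)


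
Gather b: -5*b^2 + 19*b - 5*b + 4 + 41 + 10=-5*b^2 + 14*b + 55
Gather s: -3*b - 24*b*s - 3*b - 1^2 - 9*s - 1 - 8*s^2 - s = -6*b - 8*s^2 + s*(-24*b - 10) - 2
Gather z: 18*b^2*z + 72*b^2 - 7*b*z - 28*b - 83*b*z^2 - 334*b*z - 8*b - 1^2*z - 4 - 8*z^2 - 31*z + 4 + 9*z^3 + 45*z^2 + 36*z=72*b^2 - 36*b + 9*z^3 + z^2*(37 - 83*b) + z*(18*b^2 - 341*b + 4)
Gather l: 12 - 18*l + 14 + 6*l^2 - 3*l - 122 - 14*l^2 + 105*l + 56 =-8*l^2 + 84*l - 40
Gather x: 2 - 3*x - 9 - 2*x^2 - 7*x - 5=-2*x^2 - 10*x - 12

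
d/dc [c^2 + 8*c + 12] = 2*c + 8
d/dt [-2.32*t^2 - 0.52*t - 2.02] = -4.64*t - 0.52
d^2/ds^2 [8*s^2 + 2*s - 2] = 16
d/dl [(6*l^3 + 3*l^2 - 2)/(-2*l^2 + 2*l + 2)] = (-3*l^4 + 6*l^3 + 21*l^2/2 + l + 1)/(l^4 - 2*l^3 - l^2 + 2*l + 1)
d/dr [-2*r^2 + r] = 1 - 4*r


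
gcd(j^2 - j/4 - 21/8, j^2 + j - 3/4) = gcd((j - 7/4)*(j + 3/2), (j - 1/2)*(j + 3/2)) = j + 3/2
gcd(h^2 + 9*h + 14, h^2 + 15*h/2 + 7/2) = h + 7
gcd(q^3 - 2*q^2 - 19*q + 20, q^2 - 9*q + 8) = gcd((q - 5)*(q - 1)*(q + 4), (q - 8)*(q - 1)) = q - 1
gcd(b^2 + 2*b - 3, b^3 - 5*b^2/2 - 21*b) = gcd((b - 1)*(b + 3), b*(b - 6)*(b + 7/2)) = 1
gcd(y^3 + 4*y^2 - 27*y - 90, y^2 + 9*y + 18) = y^2 + 9*y + 18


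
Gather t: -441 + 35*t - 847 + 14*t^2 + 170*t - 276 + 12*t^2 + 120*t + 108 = 26*t^2 + 325*t - 1456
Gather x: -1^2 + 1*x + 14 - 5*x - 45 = -4*x - 32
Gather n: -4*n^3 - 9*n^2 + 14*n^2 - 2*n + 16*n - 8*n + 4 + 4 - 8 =-4*n^3 + 5*n^2 + 6*n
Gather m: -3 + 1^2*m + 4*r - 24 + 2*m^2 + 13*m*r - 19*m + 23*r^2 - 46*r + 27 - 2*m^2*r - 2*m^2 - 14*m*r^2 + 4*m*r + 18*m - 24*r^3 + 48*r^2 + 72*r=-2*m^2*r + m*(-14*r^2 + 17*r) - 24*r^3 + 71*r^2 + 30*r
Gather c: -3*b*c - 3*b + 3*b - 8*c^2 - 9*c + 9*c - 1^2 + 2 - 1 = -3*b*c - 8*c^2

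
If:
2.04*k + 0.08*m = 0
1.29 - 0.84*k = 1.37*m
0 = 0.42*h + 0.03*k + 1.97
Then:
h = -4.69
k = -0.04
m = 0.96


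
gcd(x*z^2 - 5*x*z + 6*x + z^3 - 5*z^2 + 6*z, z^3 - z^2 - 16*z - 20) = 1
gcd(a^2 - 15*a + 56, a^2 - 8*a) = a - 8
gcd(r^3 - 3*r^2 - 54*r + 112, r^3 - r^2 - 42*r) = 1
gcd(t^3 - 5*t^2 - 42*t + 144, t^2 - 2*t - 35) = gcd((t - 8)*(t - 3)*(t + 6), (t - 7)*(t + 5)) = 1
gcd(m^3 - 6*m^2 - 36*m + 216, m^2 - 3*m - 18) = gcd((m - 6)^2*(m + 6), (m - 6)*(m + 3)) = m - 6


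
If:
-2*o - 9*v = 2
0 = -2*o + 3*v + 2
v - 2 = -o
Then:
No Solution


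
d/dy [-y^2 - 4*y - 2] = -2*y - 4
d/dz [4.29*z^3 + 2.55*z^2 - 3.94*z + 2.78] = 12.87*z^2 + 5.1*z - 3.94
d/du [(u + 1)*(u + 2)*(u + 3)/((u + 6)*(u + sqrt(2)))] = (-(u + 1)*(u + 2)*(u + 3)*(u + 6) - (u + 1)*(u + 2)*(u + 3)*(u + sqrt(2)) + (u + 6)*(u + sqrt(2))*((u + 1)*(u + 2) + (u + 1)*(u + 3) + (u + 2)*(u + 3)))/((u + 6)^2*(u + sqrt(2))^2)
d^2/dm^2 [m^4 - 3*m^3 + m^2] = 12*m^2 - 18*m + 2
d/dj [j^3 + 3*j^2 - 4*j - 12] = 3*j^2 + 6*j - 4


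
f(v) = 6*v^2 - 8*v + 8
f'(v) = 12*v - 8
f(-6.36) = 301.58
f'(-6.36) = -84.32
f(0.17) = 6.81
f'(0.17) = -5.96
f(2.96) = 36.89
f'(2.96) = 27.52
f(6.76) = 228.11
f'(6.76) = 73.12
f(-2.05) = 49.62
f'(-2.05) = -32.60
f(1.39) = 8.47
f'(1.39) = 8.68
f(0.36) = 5.90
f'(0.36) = -3.68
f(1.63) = 10.90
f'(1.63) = 11.56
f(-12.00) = 968.00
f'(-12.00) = -152.00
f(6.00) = 176.00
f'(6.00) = 64.00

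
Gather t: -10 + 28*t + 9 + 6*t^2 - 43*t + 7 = 6*t^2 - 15*t + 6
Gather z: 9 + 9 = 18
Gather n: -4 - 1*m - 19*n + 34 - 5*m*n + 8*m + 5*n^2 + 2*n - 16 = 7*m + 5*n^2 + n*(-5*m - 17) + 14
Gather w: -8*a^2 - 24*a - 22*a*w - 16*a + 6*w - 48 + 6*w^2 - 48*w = -8*a^2 - 40*a + 6*w^2 + w*(-22*a - 42) - 48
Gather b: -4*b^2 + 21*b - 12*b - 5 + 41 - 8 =-4*b^2 + 9*b + 28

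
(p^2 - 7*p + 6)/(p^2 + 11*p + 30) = (p^2 - 7*p + 6)/(p^2 + 11*p + 30)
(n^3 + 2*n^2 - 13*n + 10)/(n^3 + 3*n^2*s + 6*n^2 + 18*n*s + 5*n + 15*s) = (n^2 - 3*n + 2)/(n^2 + 3*n*s + n + 3*s)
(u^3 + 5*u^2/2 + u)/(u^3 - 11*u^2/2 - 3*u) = (u + 2)/(u - 6)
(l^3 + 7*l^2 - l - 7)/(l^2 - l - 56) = (l^2 - 1)/(l - 8)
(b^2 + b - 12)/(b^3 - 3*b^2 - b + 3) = (b + 4)/(b^2 - 1)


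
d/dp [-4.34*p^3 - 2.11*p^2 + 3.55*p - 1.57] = -13.02*p^2 - 4.22*p + 3.55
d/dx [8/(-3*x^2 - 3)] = 16*x/(3*(x^2 + 1)^2)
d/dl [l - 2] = 1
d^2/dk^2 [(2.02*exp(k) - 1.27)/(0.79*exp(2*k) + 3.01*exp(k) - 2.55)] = (1.260682*exp(4*k) - 7.973786*exp(3*k) + 15.355941*exp(2*k) - 6.235477*exp(k) + 3.387165)*exp(k)/(0.493039*exp(6*k) + 5.635623*exp(5*k) + 16.698072*exp(4*k) - 9.110969*exp(3*k) - 53.89884*exp(2*k) + 58.717575*exp(k) - 16.581375)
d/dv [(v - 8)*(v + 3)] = 2*v - 5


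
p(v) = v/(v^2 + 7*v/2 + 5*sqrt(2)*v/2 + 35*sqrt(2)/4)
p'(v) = v*(-2*v - 5*sqrt(2)/2 - 7/2)/(v^2 + 7*v/2 + 5*sqrt(2)*v/2 + 35*sqrt(2)/4)^2 + 1/(v^2 + 7*v/2 + 5*sqrt(2)*v/2 + 35*sqrt(2)/4) = 2*(-4*v^2 + 35*sqrt(2))/(8*v^4 + 56*v^3 + 40*sqrt(2)*v^3 + 198*v^2 + 280*sqrt(2)*v^2 + 490*sqrt(2)*v + 700*v + 1225)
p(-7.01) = -0.57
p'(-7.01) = -0.25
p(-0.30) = -0.03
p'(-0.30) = 0.11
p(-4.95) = -2.41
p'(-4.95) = -2.88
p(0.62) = 0.04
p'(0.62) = 0.04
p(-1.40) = -0.31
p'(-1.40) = 0.52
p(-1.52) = -0.38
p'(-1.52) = 0.63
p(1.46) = 0.06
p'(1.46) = 0.02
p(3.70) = 0.07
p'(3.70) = 0.00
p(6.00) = 0.07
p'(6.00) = 0.00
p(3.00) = 0.07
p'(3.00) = 0.00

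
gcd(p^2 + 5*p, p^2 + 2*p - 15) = p + 5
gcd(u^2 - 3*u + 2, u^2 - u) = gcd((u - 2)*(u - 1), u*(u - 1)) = u - 1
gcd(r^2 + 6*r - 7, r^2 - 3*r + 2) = r - 1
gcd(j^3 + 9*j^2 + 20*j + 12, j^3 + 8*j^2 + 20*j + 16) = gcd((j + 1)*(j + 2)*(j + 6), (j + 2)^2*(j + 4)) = j + 2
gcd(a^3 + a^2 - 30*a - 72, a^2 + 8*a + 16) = a + 4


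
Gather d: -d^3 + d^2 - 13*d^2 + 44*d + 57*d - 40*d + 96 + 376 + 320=-d^3 - 12*d^2 + 61*d + 792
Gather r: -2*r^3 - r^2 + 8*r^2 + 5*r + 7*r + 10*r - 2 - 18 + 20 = -2*r^3 + 7*r^2 + 22*r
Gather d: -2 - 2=-4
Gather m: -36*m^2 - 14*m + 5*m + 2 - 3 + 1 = -36*m^2 - 9*m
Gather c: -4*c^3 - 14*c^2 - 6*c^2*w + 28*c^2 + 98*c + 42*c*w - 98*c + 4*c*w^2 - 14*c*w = -4*c^3 + c^2*(14 - 6*w) + c*(4*w^2 + 28*w)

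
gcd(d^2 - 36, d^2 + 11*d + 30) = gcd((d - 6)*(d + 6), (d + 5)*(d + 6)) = d + 6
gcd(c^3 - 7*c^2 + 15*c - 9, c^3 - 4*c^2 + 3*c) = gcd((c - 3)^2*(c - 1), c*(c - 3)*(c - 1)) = c^2 - 4*c + 3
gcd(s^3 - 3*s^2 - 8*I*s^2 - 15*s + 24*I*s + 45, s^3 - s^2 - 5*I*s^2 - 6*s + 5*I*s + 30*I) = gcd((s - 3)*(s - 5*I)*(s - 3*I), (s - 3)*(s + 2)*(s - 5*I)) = s^2 + s*(-3 - 5*I) + 15*I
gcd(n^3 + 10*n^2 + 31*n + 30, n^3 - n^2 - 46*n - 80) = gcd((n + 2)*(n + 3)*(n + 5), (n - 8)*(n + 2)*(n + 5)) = n^2 + 7*n + 10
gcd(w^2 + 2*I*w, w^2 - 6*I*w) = w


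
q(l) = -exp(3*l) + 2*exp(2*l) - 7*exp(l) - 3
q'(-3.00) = -0.34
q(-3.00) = -3.34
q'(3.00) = -22836.14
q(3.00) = -7439.83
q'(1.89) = -741.18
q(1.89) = -251.74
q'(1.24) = -100.22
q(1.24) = -44.57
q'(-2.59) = -0.50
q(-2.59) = -3.51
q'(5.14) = -14810575.81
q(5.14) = -4918229.03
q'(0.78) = -27.38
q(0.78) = -19.13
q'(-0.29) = -4.26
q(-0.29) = -7.54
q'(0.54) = -15.39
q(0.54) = -14.18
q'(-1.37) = -1.57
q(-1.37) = -4.67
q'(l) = -3*exp(3*l) + 4*exp(2*l) - 7*exp(l) = (-3*exp(2*l) + 4*exp(l) - 7)*exp(l)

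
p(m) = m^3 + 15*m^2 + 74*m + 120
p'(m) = 3*m^2 + 30*m + 74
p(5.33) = 1091.97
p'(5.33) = 319.13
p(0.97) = 206.81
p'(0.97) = 105.92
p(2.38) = 394.57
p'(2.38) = 162.39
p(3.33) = 569.68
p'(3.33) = 207.17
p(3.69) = 647.54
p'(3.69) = 225.55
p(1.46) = 263.13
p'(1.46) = 124.19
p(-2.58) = 11.75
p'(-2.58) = 16.57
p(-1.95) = 25.32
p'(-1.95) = 26.91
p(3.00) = 504.00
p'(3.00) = 191.00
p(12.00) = 4896.00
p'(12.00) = 866.00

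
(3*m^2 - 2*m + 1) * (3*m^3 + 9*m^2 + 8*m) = 9*m^5 + 21*m^4 + 9*m^3 - 7*m^2 + 8*m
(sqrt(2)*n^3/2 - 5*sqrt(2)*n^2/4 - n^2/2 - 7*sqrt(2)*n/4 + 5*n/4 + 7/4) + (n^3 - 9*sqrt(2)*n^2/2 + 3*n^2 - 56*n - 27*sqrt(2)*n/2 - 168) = sqrt(2)*n^3/2 + n^3 - 23*sqrt(2)*n^2/4 + 5*n^2/2 - 219*n/4 - 61*sqrt(2)*n/4 - 665/4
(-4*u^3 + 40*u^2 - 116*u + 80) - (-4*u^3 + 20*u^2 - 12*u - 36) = 20*u^2 - 104*u + 116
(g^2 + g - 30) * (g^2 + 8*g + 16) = g^4 + 9*g^3 - 6*g^2 - 224*g - 480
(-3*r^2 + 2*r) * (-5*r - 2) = 15*r^3 - 4*r^2 - 4*r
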